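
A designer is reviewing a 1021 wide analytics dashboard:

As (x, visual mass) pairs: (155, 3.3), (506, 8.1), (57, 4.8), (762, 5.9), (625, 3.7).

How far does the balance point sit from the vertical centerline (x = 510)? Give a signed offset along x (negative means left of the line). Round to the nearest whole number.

Σw = 3.3 + 8.1 + 4.8 + 5.9 + 3.7 = 25.8.
x: (3.3·155 + 8.1·506 + 4.8·57 + 5.9·762 + 3.7·625) / 25.8 = 11692.0 / 25.8 ≈ 453.18
Offset from x = 510: 453.18 − 510 ≈ -56.82.

≈ -57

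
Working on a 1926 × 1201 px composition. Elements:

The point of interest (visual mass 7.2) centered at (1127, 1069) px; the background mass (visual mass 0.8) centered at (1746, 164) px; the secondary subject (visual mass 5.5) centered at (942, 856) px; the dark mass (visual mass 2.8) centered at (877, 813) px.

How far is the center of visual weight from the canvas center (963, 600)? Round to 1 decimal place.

Weights sum to 7.2 + 0.8 + 5.5 + 2.8 = 16.3.
x-moment: 7.2·1127 + 0.8·1746 + 5.5·942 + 2.8·877 = 17147.8; centroid 17147.8/16.3 ≈ 1052.01.
y-moment: 7.2·1069 + 0.8·164 + 5.5·856 + 2.8·813 = 14812.4; centroid 14812.4/16.3 ≈ 908.74.
Offset from (963, 600): Δx ≈ 89.01, Δy ≈ 308.74; distance = √(Δx² + Δy²) ≈ 321.31.

≈ 321.3 px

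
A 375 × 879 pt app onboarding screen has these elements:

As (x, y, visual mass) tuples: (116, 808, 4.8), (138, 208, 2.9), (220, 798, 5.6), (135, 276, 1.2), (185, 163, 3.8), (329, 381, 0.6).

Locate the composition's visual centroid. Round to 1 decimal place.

Total weight = 4.8 + 2.9 + 5.6 + 1.2 + 3.8 + 0.6 = 18.9.
x: moment 3251.4 / weight 18.9 ≈ 172.03
y: moment 10129.6 / weight 18.9 ≈ 535.96

(172.0, 536.0)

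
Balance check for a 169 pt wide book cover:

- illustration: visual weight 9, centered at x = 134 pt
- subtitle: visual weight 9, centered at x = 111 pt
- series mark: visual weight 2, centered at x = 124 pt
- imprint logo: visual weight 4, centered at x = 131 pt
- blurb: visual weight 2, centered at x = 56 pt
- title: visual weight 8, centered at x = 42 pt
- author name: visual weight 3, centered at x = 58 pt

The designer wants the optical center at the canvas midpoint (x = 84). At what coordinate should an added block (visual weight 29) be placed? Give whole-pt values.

New total weight: (9 + 9 + 2 + 4 + 2 + 8 + 3) + 29 = 66.
x: need Σw·x = 66·84 = 5544. Existing = 9·134 + 9·111 + 2·124 + 4·131 + 2·56 + 8·42 + 3·58 = 3599. Remainder 1945 / 29 ≈ 67.07.

x ≈ 67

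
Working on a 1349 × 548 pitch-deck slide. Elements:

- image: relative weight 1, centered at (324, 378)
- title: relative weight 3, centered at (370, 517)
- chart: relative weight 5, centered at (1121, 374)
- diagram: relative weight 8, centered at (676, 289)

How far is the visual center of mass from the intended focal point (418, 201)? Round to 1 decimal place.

≈ 351.9

Total weight = 1 + 3 + 5 + 8 = 17.
Σw·x = 1·324 + 3·370 + 5·1121 + 8·676 = 12447, so x̄ = 12447/17 ≈ 732.18.
Σw·y = 1·378 + 3·517 + 5·374 + 8·289 = 6111, so ȳ = 6111/17 ≈ 359.47.
Relative to (418, 201): Δ = (314.18, 158.47); |Δ| = √(314.18² + 158.47²) ≈ 351.88.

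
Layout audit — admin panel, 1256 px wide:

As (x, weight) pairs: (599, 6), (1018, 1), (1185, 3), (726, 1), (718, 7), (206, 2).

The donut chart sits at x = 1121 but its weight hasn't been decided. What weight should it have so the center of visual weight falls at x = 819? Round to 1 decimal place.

Fixed elements: Σw = 6 + 1 + 3 + 1 + 7 + 2 = 20, Σw·x = 6·599 + 1·1018 + 3·1185 + 1·726 + 7·718 + 2·206 = 14331.
Set Σw·x/Σw = 819: (14331 + 1121w) = 819·(20 + w).
Solving: w = (819·20 − 14331) / (1121 − 819) = 2049 / 302 ≈ 6.78.

w ≈ 6.8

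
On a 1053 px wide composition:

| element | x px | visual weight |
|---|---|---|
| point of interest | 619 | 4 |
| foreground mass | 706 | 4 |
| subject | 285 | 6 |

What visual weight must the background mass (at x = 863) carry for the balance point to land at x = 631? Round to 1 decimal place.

Fixed elements: Σw = 4 + 4 + 6 = 14, Σw·x = 4·619 + 4·706 + 6·285 = 7010.
For the centroid to hit 631: (7010 + w·863) / (14 + w) = 631.
Solving: w = (631·14 − 7010) / (863 − 631) = 1824 / 232 ≈ 7.86.

w ≈ 7.9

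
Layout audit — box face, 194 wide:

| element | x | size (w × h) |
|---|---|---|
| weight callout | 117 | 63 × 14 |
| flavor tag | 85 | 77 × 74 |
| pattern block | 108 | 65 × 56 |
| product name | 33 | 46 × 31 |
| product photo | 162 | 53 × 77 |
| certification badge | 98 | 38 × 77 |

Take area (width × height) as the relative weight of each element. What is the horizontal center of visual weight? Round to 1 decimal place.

Taking area as weight: weight callout 63·14 = 882, flavor tag 77·74 = 5698, pattern block 65·56 = 3640, product name 46·31 = 1426, product photo 53·77 = 4081, certification badge 38·77 = 2926. Sum 18653.
x: (882·117 + 5698·85 + 3640·108 + 1426·33 + 4081·162 + 2926·98) / 18653 = 1975572 / 18653 ≈ 105.91

x ≈ 105.9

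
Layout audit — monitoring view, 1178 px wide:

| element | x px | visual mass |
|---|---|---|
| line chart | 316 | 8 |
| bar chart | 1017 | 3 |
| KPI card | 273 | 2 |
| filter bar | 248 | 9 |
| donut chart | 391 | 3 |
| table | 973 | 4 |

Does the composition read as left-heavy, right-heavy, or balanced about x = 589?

Σw = 8 + 3 + 2 + 9 + 3 + 4 = 29.
x: (8·316 + 3·1017 + 2·273 + 9·248 + 3·391 + 4·973) / 29 = 13422 / 29 ≈ 462.83
Since 462.8 is left of 589, the composition reads left-heavy.

left-heavy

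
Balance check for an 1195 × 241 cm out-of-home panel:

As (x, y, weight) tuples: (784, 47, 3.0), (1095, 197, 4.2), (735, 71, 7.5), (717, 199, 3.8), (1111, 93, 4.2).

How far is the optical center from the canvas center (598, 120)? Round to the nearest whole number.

≈ 277 cm

Total weight = 3.0 + 4.2 + 7.5 + 3.8 + 4.2 = 22.7.
x: (3.0·784 + 4.2·1095 + 7.5·735 + 3.8·717 + 4.2·1111) / 22.7 = 19854.3 / 22.7 ≈ 874.64
y: (3.0·47 + 4.2·197 + 7.5·71 + 3.8·199 + 4.2·93) / 22.7 = 2647.7 / 22.7 ≈ 116.64
Offset from (598, 120): Δx ≈ 276.64, Δy ≈ -3.36; distance = √(Δx² + Δy²) ≈ 276.66.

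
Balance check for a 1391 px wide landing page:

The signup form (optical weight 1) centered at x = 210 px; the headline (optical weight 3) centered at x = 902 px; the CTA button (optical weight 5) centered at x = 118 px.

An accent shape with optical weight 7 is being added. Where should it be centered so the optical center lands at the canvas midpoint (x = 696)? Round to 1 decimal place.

After adding the accent shape, total weight = 1 + 3 + 5 + 7 = 16.
x: need Σw·x = 16·696 = 11136. Existing = 1·210 + 3·902 + 5·118 = 3506. Remainder 7630 / 7 ≈ 1090.00.

x ≈ 1090.0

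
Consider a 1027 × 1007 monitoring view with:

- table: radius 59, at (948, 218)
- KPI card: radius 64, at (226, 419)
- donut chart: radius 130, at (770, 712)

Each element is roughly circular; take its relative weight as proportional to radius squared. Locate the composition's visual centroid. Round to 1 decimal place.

Weights ∝ r²: table 59² = 3481, KPI card 64² = 4096, donut chart 130² = 16900; Σw = 24477.
x-moment: 3481·948 + 4096·226 + 16900·770 = 17238684; centroid 17238684/24477 ≈ 704.28.
y-moment: 3481·218 + 4096·419 + 16900·712 = 14507882; centroid 14507882/24477 ≈ 592.71.

(704.3, 592.7)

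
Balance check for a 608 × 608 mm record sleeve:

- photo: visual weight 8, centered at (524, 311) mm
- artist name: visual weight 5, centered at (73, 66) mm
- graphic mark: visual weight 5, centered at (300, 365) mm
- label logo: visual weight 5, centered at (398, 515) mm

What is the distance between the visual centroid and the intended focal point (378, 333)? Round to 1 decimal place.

Total weight = 8 + 5 + 5 + 5 = 23.
Σw·x = 8·524 + 5·73 + 5·300 + 5·398 = 8047, so x̄ = 8047/23 ≈ 349.87.
Σw·y = 8·311 + 5·66 + 5·365 + 5·515 = 7218, so ȳ = 7218/23 ≈ 313.83.
From (378, 333): dx = -28.13, dy = -19.17, so the distance is √(dx²+dy²) ≈ 34.04.

≈ 34.0 mm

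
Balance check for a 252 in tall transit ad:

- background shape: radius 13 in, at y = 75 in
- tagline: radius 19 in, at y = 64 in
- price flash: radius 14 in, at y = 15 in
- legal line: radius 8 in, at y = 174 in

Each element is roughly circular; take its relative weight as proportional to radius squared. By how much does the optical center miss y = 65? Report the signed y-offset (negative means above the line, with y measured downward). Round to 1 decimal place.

r² weights: background shape 13² = 169, tagline 19² = 361, price flash 14² = 196, legal line 8² = 64. Total = 790.
y-moment: 169·75 + 361·64 + 196·15 + 64·174 = 49855; centroid 49855/790 ≈ 63.11.
Difference: 63.11 − 65 ≈ -1.89.

≈ -1.9 in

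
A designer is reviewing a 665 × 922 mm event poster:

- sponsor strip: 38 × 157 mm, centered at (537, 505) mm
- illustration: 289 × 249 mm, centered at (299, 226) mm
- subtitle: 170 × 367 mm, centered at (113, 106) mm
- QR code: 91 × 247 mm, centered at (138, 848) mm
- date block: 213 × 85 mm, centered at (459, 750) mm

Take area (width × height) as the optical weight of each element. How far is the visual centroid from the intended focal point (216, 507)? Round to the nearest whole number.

≈ 185 mm

Areas → weights: sponsor strip 38·157 = 5966, illustration 289·249 = 71961, subtitle 170·367 = 62390, QR code 91·247 = 22477, date block 213·85 = 18105; Σw = 180899.
x-moment: 5966·537 + 71961·299 + 62390·113 + 22477·138 + 18105·459 = 43182172; centroid 43182172/180899 ≈ 238.71.
y-moment: 5966·505 + 71961·226 + 62390·106 + 22477·848 + 18105·750 = 58528602; centroid 58528602/180899 ≈ 323.54.
Relative to (216, 507): Δ = (22.71, -183.46); |Δ| = √(22.71² + -183.46²) ≈ 184.86.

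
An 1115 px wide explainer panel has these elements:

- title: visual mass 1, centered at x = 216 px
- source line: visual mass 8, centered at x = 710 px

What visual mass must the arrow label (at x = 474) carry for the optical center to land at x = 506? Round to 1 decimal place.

w ≈ 41.9

Fixed elements: Σw = 1 + 8 = 9, Σw·x = 1·216 + 8·710 = 5896.
For the centroid to hit 506: (5896 + w·474) / (9 + w) = 506.
So w = (506·9 − 5896)/(474 − 506) = -1342/-32 ≈ 41.94.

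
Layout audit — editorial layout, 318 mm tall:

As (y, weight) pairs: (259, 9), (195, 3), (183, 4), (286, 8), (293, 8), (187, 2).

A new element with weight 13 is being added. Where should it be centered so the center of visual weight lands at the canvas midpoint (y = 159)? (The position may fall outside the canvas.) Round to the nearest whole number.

New total weight: (9 + 3 + 4 + 8 + 8 + 2) + 13 = 47.
y: target moment 47×159 = 7473; current 9·259 + 3·195 + 4·183 + 8·286 + 8·293 + 2·187 = 8654; the new element supplies -1181, so y = -1181/13 ≈ -90.85.

y ≈ -91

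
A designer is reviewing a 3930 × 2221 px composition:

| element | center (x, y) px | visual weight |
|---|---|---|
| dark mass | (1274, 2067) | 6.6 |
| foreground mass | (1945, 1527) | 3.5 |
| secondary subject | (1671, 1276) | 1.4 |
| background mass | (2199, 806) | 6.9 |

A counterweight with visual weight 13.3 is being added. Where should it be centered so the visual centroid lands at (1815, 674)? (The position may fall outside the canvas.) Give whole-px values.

After adding the counterweight, total weight = 6.6 + 3.5 + 1.4 + 6.9 + 13.3 = 31.7.
Along x: (32728.4 + 13.3·x) / 31.7 = 1815 (existing moment 6.6·1274 + 3.5·1945 + 1.4·1671 + 6.9·2199 = 32728.4) ⇒ x = (57535.5 − 32728.4) / 13.3 ≈ 1865.20.
Along y: (26334.5 + 13.3·y) / 31.7 = 674 (existing moment 6.6·2067 + 3.5·1527 + 1.4·1276 + 6.9·806 = 26334.5) ⇒ y = (21365.8 − 26334.5) / 13.3 ≈ -373.59.

(1865, -374)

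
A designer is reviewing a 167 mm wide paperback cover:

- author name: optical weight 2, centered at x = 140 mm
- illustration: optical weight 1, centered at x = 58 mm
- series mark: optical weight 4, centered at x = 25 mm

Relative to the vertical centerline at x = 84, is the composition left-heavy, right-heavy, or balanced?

left-heavy

Total weight = 2 + 1 + 4 = 7.
x-moment: 2·140 + 1·58 + 4·25 = 438; centroid 438/7 ≈ 62.57.
62.6 vs midline 84 → left-heavy.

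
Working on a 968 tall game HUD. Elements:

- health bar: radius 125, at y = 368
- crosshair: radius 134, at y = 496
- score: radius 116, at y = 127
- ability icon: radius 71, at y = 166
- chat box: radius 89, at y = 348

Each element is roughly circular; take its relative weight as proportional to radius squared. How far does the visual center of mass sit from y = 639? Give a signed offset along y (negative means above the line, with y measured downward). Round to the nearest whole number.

≈ -306

Weights ∝ r²: health bar 125² = 15625, crosshair 134² = 17956, score 116² = 13456, ability icon 71² = 5041, chat box 89² = 7921; Σw = 59999.
y-moment: 15625·368 + 17956·496 + 13456·127 + 5041·166 + 7921·348 = 19958402; centroid 19958402/59999 ≈ 332.65.
Offset from y = 639: 332.65 − 639 ≈ -306.35.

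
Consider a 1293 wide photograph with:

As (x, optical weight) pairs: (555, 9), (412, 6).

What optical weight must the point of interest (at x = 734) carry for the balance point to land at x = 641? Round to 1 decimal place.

Known weights sum to 9 + 6 = 15; their moment is 9·555 + 6·412 = 7467.
For the centroid to hit 641: (7467 + w·734) / (15 + w) = 641.
So w = (641·15 − 7467)/(734 − 641) = 2148/93 ≈ 23.10.

w ≈ 23.1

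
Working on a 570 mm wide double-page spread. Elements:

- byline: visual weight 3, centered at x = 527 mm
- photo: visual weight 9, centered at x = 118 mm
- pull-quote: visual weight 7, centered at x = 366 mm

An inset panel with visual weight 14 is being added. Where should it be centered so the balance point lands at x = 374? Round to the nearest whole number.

x ≈ 510

After adding the inset panel, total weight = 3 + 9 + 7 + 14 = 33.
Along x: (5205 + 14·x) / 33 = 374 (existing moment 3·527 + 9·118 + 7·366 = 5205) ⇒ x = (12342 − 5205) / 14 ≈ 509.79.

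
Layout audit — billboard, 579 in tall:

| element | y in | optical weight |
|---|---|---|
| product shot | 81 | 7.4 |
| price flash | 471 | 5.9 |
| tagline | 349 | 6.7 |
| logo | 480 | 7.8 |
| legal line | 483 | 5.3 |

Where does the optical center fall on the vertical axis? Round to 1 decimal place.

Total weight = 7.4 + 5.9 + 6.7 + 7.8 + 5.3 = 33.1.
y-moment: 7.4·81 + 5.9·471 + 6.7·349 + 7.8·480 + 5.3·483 = 12020.5; centroid 12020.5/33.1 ≈ 363.16.

y ≈ 363.2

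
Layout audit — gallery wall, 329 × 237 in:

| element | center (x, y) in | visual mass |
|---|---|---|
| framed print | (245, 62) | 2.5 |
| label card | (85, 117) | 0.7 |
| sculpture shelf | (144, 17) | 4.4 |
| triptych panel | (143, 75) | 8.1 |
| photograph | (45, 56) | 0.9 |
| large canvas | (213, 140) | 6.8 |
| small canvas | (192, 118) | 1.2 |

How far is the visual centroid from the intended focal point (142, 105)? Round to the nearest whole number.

Σw = 2.5 + 0.7 + 4.4 + 8.1 + 0.9 + 6.8 + 1.2 = 24.6.
Σw·x = 4183.2; x̄ = 4183.2/24.6 ≈ 170.05.
Σw·y = 2063.2; ȳ = 2063.2/24.6 ≈ 83.87.
Offset from (142, 105): Δx ≈ 28.05, Δy ≈ -21.13; distance = √(Δx² + Δy²) ≈ 35.12.

≈ 35 in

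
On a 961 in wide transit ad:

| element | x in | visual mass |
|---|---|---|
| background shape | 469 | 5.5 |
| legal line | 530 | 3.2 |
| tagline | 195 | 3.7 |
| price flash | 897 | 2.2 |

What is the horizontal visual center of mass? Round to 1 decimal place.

Total weight = 5.5 + 3.2 + 3.7 + 2.2 = 14.6.
Σw·x = 5.5·469 + 3.2·530 + 3.7·195 + 2.2·897 = 6970.4, so x̄ = 6970.4/14.6 ≈ 477.42.

x ≈ 477.4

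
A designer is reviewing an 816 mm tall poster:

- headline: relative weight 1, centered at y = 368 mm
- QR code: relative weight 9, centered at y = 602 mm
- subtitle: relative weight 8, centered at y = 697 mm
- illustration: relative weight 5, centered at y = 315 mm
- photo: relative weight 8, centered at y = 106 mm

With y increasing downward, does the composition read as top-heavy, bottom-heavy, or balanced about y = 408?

bottom-heavy

Weights sum to 1 + 9 + 8 + 5 + 8 = 31.
y: (1·368 + 9·602 + 8·697 + 5·315 + 8·106) / 31 = 13785 / 31 ≈ 444.68
Since 444.7 is below (larger y than) 408, the composition reads bottom-heavy.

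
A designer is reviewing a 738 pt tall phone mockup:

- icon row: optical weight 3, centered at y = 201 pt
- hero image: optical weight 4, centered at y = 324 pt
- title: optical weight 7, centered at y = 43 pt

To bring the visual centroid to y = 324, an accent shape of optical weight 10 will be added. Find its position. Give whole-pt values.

y ≈ 558

After adding the accent shape, total weight = 3 + 4 + 7 + 10 = 24.
y: need Σw·y = 24·324 = 7776. Existing = 3·201 + 4·324 + 7·43 = 2200. Remainder 5576 / 10 ≈ 557.60.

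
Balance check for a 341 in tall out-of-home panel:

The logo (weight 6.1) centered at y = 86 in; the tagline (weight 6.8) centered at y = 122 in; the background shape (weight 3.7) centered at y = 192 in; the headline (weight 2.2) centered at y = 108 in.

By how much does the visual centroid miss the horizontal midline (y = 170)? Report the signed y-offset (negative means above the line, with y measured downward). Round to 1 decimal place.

Σw = 6.1 + 6.8 + 3.7 + 2.2 = 18.8.
Σw·y = 6.1·86 + 6.8·122 + 3.7·192 + 2.2·108 = 2302.2, so ȳ = 2302.2/18.8 ≈ 122.46.
Offset from y = 170: 122.46 − 170 ≈ -47.54.

≈ -47.5 in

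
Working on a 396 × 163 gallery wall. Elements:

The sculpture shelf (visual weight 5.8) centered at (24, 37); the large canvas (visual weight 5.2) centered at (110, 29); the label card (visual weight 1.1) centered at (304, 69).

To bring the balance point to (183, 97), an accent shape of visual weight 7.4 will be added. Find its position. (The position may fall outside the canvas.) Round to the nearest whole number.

(341, 196)

With the accent shape, Σw becomes 5.8 + 5.2 + 1.1 + 7.4 = 19.5.
x: target moment 19.5×183 = 3568.5; current 5.8·24 + 5.2·110 + 1.1·304 = 1045.6; the accent shape supplies 2522.9, so x = 2522.9/7.4 ≈ 340.93.
y: target moment 19.5×97 = 1891.5; current 5.8·37 + 5.2·29 + 1.1·69 = 441.3; the accent shape supplies 1450.2, so y = 1450.2/7.4 ≈ 195.97.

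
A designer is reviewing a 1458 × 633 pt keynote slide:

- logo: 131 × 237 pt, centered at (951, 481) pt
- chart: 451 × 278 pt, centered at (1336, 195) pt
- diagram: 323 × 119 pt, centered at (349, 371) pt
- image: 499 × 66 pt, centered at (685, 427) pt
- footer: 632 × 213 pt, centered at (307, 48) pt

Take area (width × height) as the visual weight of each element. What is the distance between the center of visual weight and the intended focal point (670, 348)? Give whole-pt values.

Areas → weights: logo 131·237 = 31047, chart 451·278 = 125378, diagram 323·119 = 38437, image 499·66 = 32934, footer 632·213 = 134616; Σw = 362412.
Σw·x = 31047·951 + 125378·1336 + 38437·349 + 32934·685 + 134616·307 = 274332120, so x̄ = 274332120/362412 ≈ 756.96.
Σw·y = 31047·481 + 125378·195 + 38437·371 + 32934·427 + 134616·48 = 74166830, so ȳ = 74166830/362412 ≈ 204.65.
Relative to (670, 348): Δ = (86.96, -143.35); |Δ| = √(86.96² + -143.35²) ≈ 167.67.

≈ 168 pt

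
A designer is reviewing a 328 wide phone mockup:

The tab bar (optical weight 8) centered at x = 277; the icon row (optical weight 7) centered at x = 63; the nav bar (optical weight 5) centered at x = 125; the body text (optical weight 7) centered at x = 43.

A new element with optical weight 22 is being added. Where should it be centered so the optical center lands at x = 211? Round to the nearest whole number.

New total weight: (8 + 7 + 5 + 7) + 22 = 49.
Along x: (3583 + 22·x) / 49 = 211 (existing moment 8·277 + 7·63 + 5·125 + 7·43 = 3583) ⇒ x = (10339 − 3583) / 22 ≈ 307.09.

x ≈ 307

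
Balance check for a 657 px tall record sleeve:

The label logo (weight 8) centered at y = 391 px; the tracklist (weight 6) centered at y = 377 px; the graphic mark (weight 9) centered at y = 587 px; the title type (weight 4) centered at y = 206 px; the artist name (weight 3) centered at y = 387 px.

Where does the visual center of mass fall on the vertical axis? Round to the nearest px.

Weights sum to 8 + 6 + 9 + 4 + 3 = 30.
y-moment: 8·391 + 6·377 + 9·587 + 4·206 + 3·387 = 12658; centroid 12658/30 ≈ 421.93.

y ≈ 422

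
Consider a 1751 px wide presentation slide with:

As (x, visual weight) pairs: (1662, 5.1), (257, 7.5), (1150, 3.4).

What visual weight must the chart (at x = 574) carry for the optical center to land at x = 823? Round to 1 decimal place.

Fixed elements: Σw = 5.1 + 7.5 + 3.4 = 16.0, Σw·x = 5.1·1662 + 7.5·257 + 3.4·1150 = 14313.7.
Set Σw·x/Σw = 823: (14313.7 + 574w) = 823·(16.0 + w).
So w = (823·16.0 − 14313.7)/(574 − 823) = -1145.7/-249 ≈ 4.60.

w ≈ 4.6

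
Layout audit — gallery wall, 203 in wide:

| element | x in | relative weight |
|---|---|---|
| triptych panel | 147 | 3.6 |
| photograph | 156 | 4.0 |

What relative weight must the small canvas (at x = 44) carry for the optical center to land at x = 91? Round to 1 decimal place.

Known weights sum to 3.6 + 4.0 = 7.6; their moment is 3.6·147 + 4.0·156 = 1153.2.
For the centroid to hit 91: (1153.2 + w·44) / (7.6 + w) = 91.
Rearranging, w·(44 − 91) = 91·7.6 − 1153.2 = -461.6, so w ≈ -461.6/-47 = 9.82.

w ≈ 9.8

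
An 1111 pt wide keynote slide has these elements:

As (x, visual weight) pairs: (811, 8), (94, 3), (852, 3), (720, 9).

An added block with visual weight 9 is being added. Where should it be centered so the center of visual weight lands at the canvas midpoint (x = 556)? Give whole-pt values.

x ≈ 221

With the added block, Σw becomes 8 + 3 + 3 + 9 + 9 = 32.
Along x: (15806 + 9·x) / 32 = 556 (existing moment 8·811 + 3·94 + 3·852 + 9·720 = 15806) ⇒ x = (17792 − 15806) / 9 ≈ 220.67.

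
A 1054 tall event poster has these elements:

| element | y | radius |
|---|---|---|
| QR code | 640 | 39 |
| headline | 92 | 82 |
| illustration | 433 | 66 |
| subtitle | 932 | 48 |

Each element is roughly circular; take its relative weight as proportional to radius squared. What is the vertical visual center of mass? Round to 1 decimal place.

y ≈ 377.4

Weights ∝ r²: QR code 39² = 1521, headline 82² = 6724, illustration 66² = 4356, subtitle 48² = 2304; Σw = 14905.
y: (1521·640 + 6724·92 + 4356·433 + 2304·932) / 14905 = 5625524 / 14905 ≈ 377.43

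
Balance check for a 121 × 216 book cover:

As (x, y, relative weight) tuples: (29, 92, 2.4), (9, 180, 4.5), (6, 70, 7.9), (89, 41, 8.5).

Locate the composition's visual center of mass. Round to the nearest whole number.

(39, 83)

Weights sum to 2.4 + 4.5 + 7.9 + 8.5 = 23.3.
Σw·x = 2.4·29 + 4.5·9 + 7.9·6 + 8.5·89 = 914.0, so x̄ = 914.0/23.3 ≈ 39.23.
Σw·y = 2.4·92 + 4.5·180 + 7.9·70 + 8.5·41 = 1932.3, so ȳ = 1932.3/23.3 ≈ 82.93.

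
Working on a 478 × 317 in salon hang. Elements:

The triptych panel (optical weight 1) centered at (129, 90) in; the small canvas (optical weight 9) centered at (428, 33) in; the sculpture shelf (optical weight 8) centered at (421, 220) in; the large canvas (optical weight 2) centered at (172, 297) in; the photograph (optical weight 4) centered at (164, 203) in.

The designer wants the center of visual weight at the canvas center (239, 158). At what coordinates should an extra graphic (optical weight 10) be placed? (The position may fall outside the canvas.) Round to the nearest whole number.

(-22, 182)

New total weight: (1 + 9 + 8 + 2 + 4) + 10 = 34.
Along x: (8349 + 10·x) / 34 = 239 (existing moment 1·129 + 9·428 + 8·421 + 2·172 + 4·164 = 8349) ⇒ x = (8126 − 8349) / 10 ≈ -22.30.
Along y: (3553 + 10·y) / 34 = 158 (existing moment 1·90 + 9·33 + 8·220 + 2·297 + 4·203 = 3553) ⇒ y = (5372 − 3553) / 10 ≈ 181.90.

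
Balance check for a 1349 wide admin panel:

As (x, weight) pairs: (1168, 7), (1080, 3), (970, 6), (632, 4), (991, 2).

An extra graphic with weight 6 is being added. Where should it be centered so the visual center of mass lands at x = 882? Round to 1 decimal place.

x ≈ 491.7

With the extra graphic, Σw becomes 7 + 3 + 6 + 4 + 2 + 6 = 28.
Along x: (21746 + 6·x) / 28 = 882 (existing moment 7·1168 + 3·1080 + 6·970 + 4·632 + 2·991 = 21746) ⇒ x = (24696 − 21746) / 6 ≈ 491.67.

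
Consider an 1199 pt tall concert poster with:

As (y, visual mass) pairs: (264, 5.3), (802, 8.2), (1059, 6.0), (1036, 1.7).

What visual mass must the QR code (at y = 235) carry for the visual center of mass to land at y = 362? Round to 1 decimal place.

w ≈ 66.3

Known weights sum to 5.3 + 8.2 + 6.0 + 1.7 = 21.2; their moment is 5.3·264 + 8.2·802 + 6.0·1059 + 1.7·1036 = 16090.8.
For the centroid to hit 362: (16090.8 + w·235) / (21.2 + w) = 362.
So w = (362·21.2 − 16090.8)/(235 − 362) = -8416.4/-127 ≈ 66.27.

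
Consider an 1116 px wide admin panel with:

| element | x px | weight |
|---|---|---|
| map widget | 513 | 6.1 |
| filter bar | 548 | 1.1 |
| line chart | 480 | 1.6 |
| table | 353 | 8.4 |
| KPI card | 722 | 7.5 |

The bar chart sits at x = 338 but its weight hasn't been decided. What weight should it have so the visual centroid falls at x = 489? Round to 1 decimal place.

w ≈ 5.3

Known weights sum to 6.1 + 1.1 + 1.6 + 8.4 + 7.5 = 24.7; their moment is 6.1·513 + 1.1·548 + 1.6·480 + 8.4·353 + 7.5·722 = 12880.3.
Set Σw·x/Σw = 489: (12880.3 + 338w) = 489·(24.7 + w).
Rearranging, w·(338 − 489) = 489·24.7 − 12880.3 = -802.0, so w ≈ -802.0/-151 = 5.31.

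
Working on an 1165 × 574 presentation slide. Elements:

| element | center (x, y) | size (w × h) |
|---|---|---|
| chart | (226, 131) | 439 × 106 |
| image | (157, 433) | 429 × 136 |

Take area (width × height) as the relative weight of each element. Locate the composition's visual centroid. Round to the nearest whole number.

Areas: chart 439·106 = 46534, image 429·136 = 58344. Total weight = 104878.
x: (46534·226 + 58344·157) / 104878 = 19676692 / 104878 ≈ 187.62
y: (46534·131 + 58344·433) / 104878 = 31358906 / 104878 ≈ 299.00

(188, 299)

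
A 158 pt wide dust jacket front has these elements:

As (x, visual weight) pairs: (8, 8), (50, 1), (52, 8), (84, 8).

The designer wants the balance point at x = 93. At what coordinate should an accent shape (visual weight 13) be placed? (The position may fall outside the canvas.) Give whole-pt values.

x ≈ 179

New total weight: (8 + 1 + 8 + 8) + 13 = 38.
x: target moment 38×93 = 3534; current 8·8 + 1·50 + 8·52 + 8·84 = 1202; the accent shape supplies 2332, so x = 2332/13 ≈ 179.38.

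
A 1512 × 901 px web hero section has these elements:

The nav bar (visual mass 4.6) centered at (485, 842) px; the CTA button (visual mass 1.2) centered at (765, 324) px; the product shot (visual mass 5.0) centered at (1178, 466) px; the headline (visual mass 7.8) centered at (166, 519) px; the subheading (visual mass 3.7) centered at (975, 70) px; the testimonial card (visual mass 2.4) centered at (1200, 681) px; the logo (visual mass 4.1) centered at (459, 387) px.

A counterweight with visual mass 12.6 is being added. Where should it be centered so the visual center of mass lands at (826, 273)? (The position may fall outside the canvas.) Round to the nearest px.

(1230, -224)

New total weight: (4.6 + 1.2 + 5.0 + 7.8 + 3.7 + 2.4 + 4.1) + 12.6 = 41.4.
x: target moment 41.4×826 = 34196.4; current 4.6·485 + 1.2·765 + 5.0·1178 + 7.8·166 + 3.7·975 + 2.4·1200 + 4.1·459 = 18703.2; the counterweight supplies 15493.2, so x = 15493.2/12.6 ≈ 1229.62.
y: target moment 41.4×273 = 11302.2; current 4.6·842 + 1.2·324 + 5.0·466 + 7.8·519 + 3.7·70 + 2.4·681 + 4.1·387 = 14120.3; the counterweight supplies -2818.1, so y = -2818.1/12.6 ≈ -223.66.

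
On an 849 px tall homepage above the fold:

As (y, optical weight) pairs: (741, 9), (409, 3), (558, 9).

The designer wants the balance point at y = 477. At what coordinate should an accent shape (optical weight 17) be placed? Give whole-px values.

With the accent shape, Σw becomes 9 + 3 + 9 + 17 = 38.
Along y: (12918 + 17·y) / 38 = 477 (existing moment 9·741 + 3·409 + 9·558 = 12918) ⇒ y = (18126 − 12918) / 17 ≈ 306.35.

y ≈ 306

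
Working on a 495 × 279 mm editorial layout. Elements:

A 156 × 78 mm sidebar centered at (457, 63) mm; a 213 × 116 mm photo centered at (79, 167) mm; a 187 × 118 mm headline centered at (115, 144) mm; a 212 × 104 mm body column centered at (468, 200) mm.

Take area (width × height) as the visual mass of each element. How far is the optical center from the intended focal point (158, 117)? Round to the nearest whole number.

≈ 101 mm

Taking area as weight: sidebar 156·78 = 12168, photo 213·116 = 24708, headline 187·118 = 22066, body column 212·104 = 22048. Sum 80990.
x-moment: 12168·457 + 24708·79 + 22066·115 + 22048·468 = 20368762; centroid 20368762/80990 ≈ 251.50.
y-moment: 12168·63 + 24708·167 + 22066·144 + 22048·200 = 12479924; centroid 12479924/80990 ≈ 154.09.
Offset from (158, 117): Δx ≈ 93.50, Δy ≈ 37.09; distance = √(Δx² + Δy²) ≈ 100.59.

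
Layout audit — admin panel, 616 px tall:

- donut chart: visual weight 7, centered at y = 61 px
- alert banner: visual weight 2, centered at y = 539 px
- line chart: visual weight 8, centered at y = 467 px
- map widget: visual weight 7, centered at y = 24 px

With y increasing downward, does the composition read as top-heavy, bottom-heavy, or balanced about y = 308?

Total weight = 7 + 2 + 8 + 7 = 24.
y: (7·61 + 2·539 + 8·467 + 7·24) / 24 = 5409 / 24 ≈ 225.38
225.4 lies above (smaller y than) the midline 308, so the layout is top-heavy.

top-heavy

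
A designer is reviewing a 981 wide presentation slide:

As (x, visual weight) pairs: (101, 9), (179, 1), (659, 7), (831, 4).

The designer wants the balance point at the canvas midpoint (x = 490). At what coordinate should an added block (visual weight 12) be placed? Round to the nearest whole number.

x ≈ 595

After adding the added block, total weight = 9 + 1 + 7 + 4 + 12 = 33.
x: need Σw·x = 33·490 = 16170. Existing = 9·101 + 1·179 + 7·659 + 4·831 = 9025. Remainder 7145 / 12 ≈ 595.42.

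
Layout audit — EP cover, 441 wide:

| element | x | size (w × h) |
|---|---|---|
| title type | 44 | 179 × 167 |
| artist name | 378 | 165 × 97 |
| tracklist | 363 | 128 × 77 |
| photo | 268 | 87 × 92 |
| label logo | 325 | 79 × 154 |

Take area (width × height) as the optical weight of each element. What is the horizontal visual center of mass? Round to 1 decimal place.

x ≈ 224.5

Areas: title type 179·167 = 29893, artist name 165·97 = 16005, tracklist 128·77 = 9856, photo 87·92 = 8004, label logo 79·154 = 12166. Total weight = 75924.
x: (29893·44 + 16005·378 + 9856·363 + 8004·268 + 12166·325) / 75924 = 17041932 / 75924 ≈ 224.46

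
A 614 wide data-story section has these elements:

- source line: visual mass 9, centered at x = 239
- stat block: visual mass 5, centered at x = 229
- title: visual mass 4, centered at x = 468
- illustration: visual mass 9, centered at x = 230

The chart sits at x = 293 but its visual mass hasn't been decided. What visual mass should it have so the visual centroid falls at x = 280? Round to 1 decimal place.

w ≈ 24.8

Fixed elements: Σw = 9 + 5 + 4 + 9 = 27, Σw·x = 9·239 + 5·229 + 4·468 + 9·230 = 7238.
Balance at x = 280 requires (7238 + w·293) / (27 + w) = 280.
Rearranging, w·(293 − 280) = 280·27 − 7238 = 322, so w ≈ 322/13 = 24.77.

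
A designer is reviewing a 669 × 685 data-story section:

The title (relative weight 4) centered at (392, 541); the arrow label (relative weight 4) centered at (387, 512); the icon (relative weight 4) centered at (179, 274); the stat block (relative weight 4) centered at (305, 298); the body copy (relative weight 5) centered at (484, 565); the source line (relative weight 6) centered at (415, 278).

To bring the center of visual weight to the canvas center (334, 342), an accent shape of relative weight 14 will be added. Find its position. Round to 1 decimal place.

(266.6, 216.4)

After adding the accent shape, total weight = 4 + 4 + 4 + 4 + 5 + 6 + 14 = 41.
Along x: (9962 + 14·x) / 41 = 334 (existing moment 4·392 + 4·387 + 4·179 + 4·305 + 5·484 + 6·415 = 9962) ⇒ x = (13694 − 9962) / 14 ≈ 266.57.
Along y: (10993 + 14·y) / 41 = 342 (existing moment 4·541 + 4·512 + 4·274 + 4·298 + 5·565 + 6·278 = 10993) ⇒ y = (14022 − 10993) / 14 ≈ 216.36.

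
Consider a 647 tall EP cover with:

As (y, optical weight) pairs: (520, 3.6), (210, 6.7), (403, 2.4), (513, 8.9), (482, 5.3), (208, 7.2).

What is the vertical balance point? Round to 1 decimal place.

y ≈ 377.2

Total weight = 3.6 + 6.7 + 2.4 + 8.9 + 5.3 + 7.2 = 34.1.
Σw·y = 12864.1; ȳ = 12864.1/34.1 ≈ 377.25.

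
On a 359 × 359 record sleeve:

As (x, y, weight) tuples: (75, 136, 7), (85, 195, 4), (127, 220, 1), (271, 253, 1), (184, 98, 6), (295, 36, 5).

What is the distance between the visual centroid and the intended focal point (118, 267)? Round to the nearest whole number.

Σw = 7 + 4 + 1 + 1 + 6 + 5 = 24.
Σw·x = 3842; x̄ = 3842/24 ≈ 160.08.
y: moment 2973 / weight 24 ≈ 123.88
Relative to (118, 267): Δ = (42.08, -143.12); |Δ| = √(42.08² + -143.12²) ≈ 149.18.

≈ 149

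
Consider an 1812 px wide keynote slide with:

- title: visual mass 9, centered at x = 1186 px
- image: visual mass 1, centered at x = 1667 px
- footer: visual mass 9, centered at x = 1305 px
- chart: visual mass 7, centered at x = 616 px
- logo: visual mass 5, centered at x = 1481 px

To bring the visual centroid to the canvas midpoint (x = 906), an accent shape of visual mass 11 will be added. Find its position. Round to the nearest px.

x ≈ 204

New total weight: (9 + 1 + 9 + 7 + 5) + 11 = 42.
x: target moment 42×906 = 38052; current 9·1186 + 1·1667 + 9·1305 + 7·616 + 5·1481 = 35803; the accent shape supplies 2249, so x = 2249/11 ≈ 204.45.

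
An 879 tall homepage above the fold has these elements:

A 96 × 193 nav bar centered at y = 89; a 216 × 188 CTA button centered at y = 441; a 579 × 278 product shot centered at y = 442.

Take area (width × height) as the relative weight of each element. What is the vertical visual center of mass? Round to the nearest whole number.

Areas: nav bar 96·193 = 18528, CTA button 216·188 = 40608, product shot 579·278 = 160962. Total weight = 220098.
Σw·y = 18528·89 + 40608·441 + 160962·442 = 90702324, so ȳ = 90702324/220098 ≈ 412.10.

y ≈ 412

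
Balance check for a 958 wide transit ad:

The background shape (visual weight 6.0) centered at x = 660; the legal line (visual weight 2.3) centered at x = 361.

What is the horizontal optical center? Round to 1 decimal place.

x ≈ 577.1

Weights sum to 6.0 + 2.3 = 8.3.
x-moment: 6.0·660 + 2.3·361 = 4790.3; centroid 4790.3/8.3 ≈ 577.14.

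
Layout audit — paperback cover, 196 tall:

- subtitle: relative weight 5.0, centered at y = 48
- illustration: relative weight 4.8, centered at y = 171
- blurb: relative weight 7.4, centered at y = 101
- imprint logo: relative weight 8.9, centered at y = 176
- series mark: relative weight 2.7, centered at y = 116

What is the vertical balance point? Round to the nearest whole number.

Total weight = 5.0 + 4.8 + 7.4 + 8.9 + 2.7 = 28.8.
y-moment: 5.0·48 + 4.8·171 + 7.4·101 + 8.9·176 + 2.7·116 = 3687.8; centroid 3687.8/28.8 ≈ 128.05.

y ≈ 128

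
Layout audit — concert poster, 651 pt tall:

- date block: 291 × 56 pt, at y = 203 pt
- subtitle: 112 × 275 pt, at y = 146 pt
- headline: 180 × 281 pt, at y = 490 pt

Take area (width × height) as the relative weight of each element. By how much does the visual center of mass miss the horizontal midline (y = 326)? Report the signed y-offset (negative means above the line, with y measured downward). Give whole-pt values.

≈ 8 pt

Areas: date block 291·56 = 16296, subtitle 112·275 = 30800, headline 180·281 = 50580. Total weight = 97676.
Σw·y = 16296·203 + 30800·146 + 50580·490 = 32589088, so ȳ = 32589088/97676 ≈ 333.64.
Offset from y = 326: 333.64 − 326 ≈ 7.64.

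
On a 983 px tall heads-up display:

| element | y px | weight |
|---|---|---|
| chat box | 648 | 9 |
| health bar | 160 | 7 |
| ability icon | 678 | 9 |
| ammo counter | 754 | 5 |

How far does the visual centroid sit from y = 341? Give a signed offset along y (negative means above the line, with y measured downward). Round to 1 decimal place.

≈ 219.8 px

Total weight = 9 + 7 + 9 + 5 = 30.
y-moment: 9·648 + 7·160 + 9·678 + 5·754 = 16824; centroid 16824/30 ≈ 560.80.
Offset from y = 341: 560.80 − 341 ≈ 219.80.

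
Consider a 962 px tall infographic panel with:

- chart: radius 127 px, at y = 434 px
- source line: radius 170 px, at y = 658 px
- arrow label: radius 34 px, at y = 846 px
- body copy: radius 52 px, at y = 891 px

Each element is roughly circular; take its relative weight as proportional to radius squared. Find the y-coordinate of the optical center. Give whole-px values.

Weights ∝ r²: chart 127² = 16129, source line 170² = 28900, arrow label 34² = 1156, body copy 52² = 2704; Σw = 48889.
Σw·y = 16129·434 + 28900·658 + 1156·846 + 2704·891 = 29403426, so ȳ = 29403426/48889 ≈ 601.43.

y ≈ 601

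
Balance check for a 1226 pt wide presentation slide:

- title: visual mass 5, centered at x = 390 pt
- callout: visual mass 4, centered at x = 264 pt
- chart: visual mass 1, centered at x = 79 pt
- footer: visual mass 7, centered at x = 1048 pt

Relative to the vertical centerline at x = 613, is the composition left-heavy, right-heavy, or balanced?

Σw = 5 + 4 + 1 + 7 = 17.
x: (5·390 + 4·264 + 1·79 + 7·1048) / 17 = 10421 / 17 ≈ 613.00
That equals the midline 613 — balanced.

balanced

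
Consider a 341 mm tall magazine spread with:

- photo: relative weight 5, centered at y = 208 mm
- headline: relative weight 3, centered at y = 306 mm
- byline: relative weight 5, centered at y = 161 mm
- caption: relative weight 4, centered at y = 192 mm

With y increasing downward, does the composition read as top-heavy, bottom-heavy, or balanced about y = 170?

bottom-heavy

Total weight = 5 + 3 + 5 + 4 = 17.
Σw·y = 5·208 + 3·306 + 5·161 + 4·192 = 3531, so ȳ = 3531/17 ≈ 207.71.
207.7 vs midline 170 → bottom-heavy.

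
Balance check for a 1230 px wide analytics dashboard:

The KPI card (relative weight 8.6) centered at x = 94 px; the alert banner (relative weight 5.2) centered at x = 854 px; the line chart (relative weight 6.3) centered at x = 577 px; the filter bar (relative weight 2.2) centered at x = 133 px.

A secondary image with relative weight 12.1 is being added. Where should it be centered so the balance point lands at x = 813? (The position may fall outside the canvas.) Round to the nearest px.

x ≈ 1553

After adding the secondary image, total weight = 8.6 + 5.2 + 6.3 + 2.2 + 12.1 = 34.4.
x: need Σw·x = 34.4·813 = 27967.2. Existing = 8.6·94 + 5.2·854 + 6.3·577 + 2.2·133 = 9176.9. Remainder 18790.3 / 12.1 ≈ 1552.92.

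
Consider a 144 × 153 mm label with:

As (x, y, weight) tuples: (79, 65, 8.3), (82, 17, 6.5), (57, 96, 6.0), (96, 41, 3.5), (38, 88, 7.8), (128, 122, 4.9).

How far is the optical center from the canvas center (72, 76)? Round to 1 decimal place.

Σw = 8.3 + 6.5 + 6.0 + 3.5 + 7.8 + 4.9 = 37.0.
Σw·x = 2790.3; x̄ = 2790.3/37.0 ≈ 75.41.
y: moment 2653.7 / weight 37.0 ≈ 71.72
From (72, 76): dx = 3.41, dy = -4.28, so the distance is √(dx²+dy²) ≈ 5.47.

≈ 5.5 mm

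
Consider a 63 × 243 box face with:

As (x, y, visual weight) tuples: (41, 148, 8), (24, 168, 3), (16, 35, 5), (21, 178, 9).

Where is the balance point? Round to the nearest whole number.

Weights sum to 8 + 3 + 5 + 9 = 25.
Σw·x = 8·41 + 3·24 + 5·16 + 9·21 = 669, so x̄ = 669/25 ≈ 26.76.
Σw·y = 8·148 + 3·168 + 5·35 + 9·178 = 3465, so ȳ = 3465/25 ≈ 138.60.

(27, 139)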